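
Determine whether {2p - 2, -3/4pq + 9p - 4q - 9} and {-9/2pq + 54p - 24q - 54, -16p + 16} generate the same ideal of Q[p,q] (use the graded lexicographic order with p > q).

Yes, the ideals are equal.

Two ideals are equal iff their reduced Gröbner bases coincide (the reduced basis is unique for a fixed ordering).
Buchberger on the first generating set:
f_1 = 2p - 2, LT = p.
f_2 = -3/4pq + 9p - 4q - 9, LT = pq.

S(f_1,f_2): lcm = pq. S = 12p - 19/3q - 12.
  leading term p: subtract (6)·f_1 from 12p - 19/3q - 12 → -19/3q
  leading term q: no divisor's leading term divides it; move -19/3q to the remainder.
  remainder -19/3q ≠ 0; add g_3 = -19/3q to the basis.

The other S-polynomials (S(f_1,g_3), S(f_2,g_3)) all reduce to 0 modulo the current basis, so we have a Gröbner basis.
Inter-reduce: drop elements whose leading term is divisible by another's, tail-reduce, and make monic.
Reduced Gröbner basis: {p - 1, q}.

Buchberger on the second generating set:
h_1 = -9/2pq + 54p - 24q - 54, LT = pq.
h_2 = -16p + 16, LT = p.

S(h_1,h_2): lcm = pq. S = -12p + 19/3q + 12.
  leading term p: subtract (3/4)·h_2 from -12p + 19/3q + 12 → 19/3q
  leading term q: no divisor's leading term divides it; move 19/3q to the remainder.
  remainder 19/3q ≠ 0; add k_3 = 19/3q to the basis.

The other S-polynomials (S(h_1,k_3), S(h_2,k_3)) all reduce to 0 modulo the current basis, so we have a Gröbner basis.
Inter-reduce: drop elements whose leading term is divisible by another's, tail-reduce, and make monic.
Reduced Gröbner basis: {p - 1, q}.

The two bases agree; hence the ideals are identical.
The choice of monomial ordering does not affect the verdict — as long as both bases are computed under the same ordering, their equality decides ideal equality.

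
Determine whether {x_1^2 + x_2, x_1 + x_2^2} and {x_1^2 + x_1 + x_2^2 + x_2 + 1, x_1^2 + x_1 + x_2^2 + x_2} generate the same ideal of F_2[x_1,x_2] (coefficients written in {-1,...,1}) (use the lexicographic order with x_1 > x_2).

No, the ideals differ.

Two ideals are equal iff their reduced Gröbner bases coincide (the reduced basis is unique for a fixed ordering).
Buchberger on the first generating set:
f_1 = x_1^2 + x_2, LT = x_1^2.
f_2 = x_1 + x_2^2, LT = x_1.

S(f_1,f_2): lcm = x_1^2. S = x_1x_2^2 + x_2.
  leading term x_1x_2^2: subtract (x_2^2)·f_2 from x_1x_2^2 + x_2 → x_2^4 + x_2
  leading term x_2^4: no divisor's leading term divides it; move x_2^4 to the remainder.
  leading term x_2: no divisor's leading term divides it; move x_2 to the remainder.
  remainder x_2^4 + x_2 ≠ 0; add g_3 = x_2^4 + x_2 to the basis.

S(f_1,g_3): leading monomials are coprime, so the S-polynomial reduces to 0 (Buchberger's first criterion).
S(f_2,g_3): leading monomials are coprime, so the S-polynomial reduces to 0 (Buchberger's first criterion).
Every S-polynomial of the final basis reduces to 0, so we have a Gröbner basis.
Inter-reduce: drop elements whose leading term is divisible by another's, tail-reduce, and make monic.
Reduced Gröbner basis: {x_1 + x_2^2, x_2^4 + x_2}.

Buchberger on the second generating set:
h_1 = x_1^2 + x_1 + x_2^2 + x_2 + 1, LT = x_1^2.
h_2 = x_1^2 + x_1 + x_2^2 + x_2, LT = x_1^2.

S(h_1,h_2): lcm = x_1^2. S = 1.
  leading term 1: no divisor's leading term divides it; move 1 to the remainder.
  remainder 1 ≠ 0; add k_3 = 1 to the basis.

S(h_1,k_3): leading monomials are coprime, so the S-polynomial reduces to 0 (Buchberger's first criterion).
S(h_2,k_3): leading monomials are coprime, so the S-polynomial reduces to 0 (Buchberger's first criterion).
Every S-polynomial of the final basis reduces to 0, so we have a Gröbner basis.
Inter-reduce: drop elements whose leading term is divisible by another's, tail-reduce, and make monic.
Reduced Gröbner basis: {1}.

These differ, so the ideals are not equal.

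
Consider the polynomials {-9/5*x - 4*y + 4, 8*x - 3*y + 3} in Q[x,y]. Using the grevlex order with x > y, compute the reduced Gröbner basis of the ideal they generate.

f_1 = -9/5*x - 4*y + 4, LT = x.
f_2 = 8*x - 3*y + 3, LT = x.

S(f_1,f_2): lcm = x. S = 187/72*y - 187/72.
  reduce S modulo (f_1, f_2):
  remainder 187/72*y - 187/72 ≠ 0; add g_3 = 187/72*y - 187/72 to the basis.

The other S-polynomials (S(f_1,g_3), S(f_2,g_3)) all reduce to 0 modulo the current basis, so we have a Gröbner basis.
Inter-reduce: drop elements whose leading term is divisible by another's, tail-reduce, and make monic.

G = {x, y - 1}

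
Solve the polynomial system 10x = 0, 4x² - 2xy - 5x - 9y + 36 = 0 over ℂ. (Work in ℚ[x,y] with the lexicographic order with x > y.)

{(0, 4)}

Compute a lex Gröbner basis by Buchberger's algorithm.
f_1 = 10x, LT = x.
f_2 = 4x² - 2xy - 5x - 9y + 36, LT = x².

S(f_1,f_2): lcm = x². S = ½xy + 5/4x + 9/4y - 9.
  reduce S modulo (f_1, f_2):
  remainder 9/4y - 9 ≠ 0; add h_3 = 9/4y - 9 to the basis.

The other S-polynomials (S(f_1,h_3), S(f_2,h_3)) all reduce to 0 modulo the current basis, so we have a Gröbner basis.
Inter-reduce: drop elements whose leading term is divisible by another's, tail-reduce, and make monic.
Reduced Gröbner basis: {x, y - 4}.

The lex basis is triangular: the last element involves only y. Solving y - 4 = 0 gives y ∈ {4}; substituting each value into the earlier elements determines the remaining variables.
  y = 4: the earlier basis element becomes x = 0, giving x = 0 — point (0, 4).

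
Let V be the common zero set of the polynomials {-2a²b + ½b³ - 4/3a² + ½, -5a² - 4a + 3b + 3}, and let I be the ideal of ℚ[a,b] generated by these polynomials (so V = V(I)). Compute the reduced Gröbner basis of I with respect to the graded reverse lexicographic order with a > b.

G = {b³ + 16/5ab - 12/5b² + 32/15a - 4b - ⅗, a² + ⅘a - ⅗b - ⅗}

f_1 = -2a²b + ½b³ - 4/3a² + ½, LT = a²b.
f_2 = -5a² - 4a + 3b + 3, LT = a².

S(f_1,f_2): lcm = a²b. S = -¼b³ + ⅔a² - ⅘ab + ⅗b² + ⅗b - ¼.
  leading term b³: no divisor's leading term divides it; move -¼b³ to the remainder.
  leading term a²: subtract (-2/15)·f_2 from ⅔a² - ⅘ab + ⅗b² + ⅗b - ¼ → -⅘ab + ⅗b² - 8/15a + b + 3/20
  leading term ab: no divisor's leading term divides it; move -⅘ab to the remainder.
  leading term b²: no divisor's leading term divides it; move ⅗b² to the remainder.
  leading term a: no divisor's leading term divides it; move -8/15a to the remainder.
  leading term b: no divisor's leading term divides it; move b to the remainder.
  leading term 1: no divisor's leading term divides it; move 3/20 to the remainder.
  remainder -¼b³ - ⅘ab + ⅗b² - 8/15a + b + 3/20 ≠ 0; add g_3 = -¼b³ - ⅘ab + ⅗b² - 8/15a + b + 3/20 to the basis.

S(f_1,g_3): lcm = a²b³. S = -¼b⁵ - 16/5a³b + 46/15a²b² - 32/15a³ + 4a²b + ⅗a² - ¼b².
  leading term b⁵: subtract (b²)·g_3 from -¼b⁵ - 16/5a³b + 46/15a²b² - 32/15a³ + 4a²b + ⅗a² - ¼b² → -16/5a³b + 46/15a²b² + ⅘ab³ - ⅗b⁴ - 32/15a³ + 4a²b + 8/15ab² - b³ + ⅗a² - ⅖b²
  leading term a³b: subtract (8/5a)·f_1 from -16/5a³b + 46/15a²b² + ⅘ab³ - ⅗b⁴ - 32/15a³ + 4a²b + 8/15ab² - b³ + ⅗a² - ⅖b² → 46/15a²b² - ⅗b⁴ + 4a²b + 8/15ab² - b³ + ⅗a² - ⅖b² - ⅘a
  leading term a²b²: subtract (-23/15b)·f_1 from 46/15a²b² - ⅗b⁴ + 4a²b + 8/15ab² - b³ + ⅗a² - ⅖b² - ⅘a → ⅙b⁴ + 88/45a²b + 8/15ab² - b³ + ⅗a² - ⅖b² - ⅘a + 23/30b
  leading term b⁴: subtract (-⅔b)·g_3 from ⅙b⁴ + 88/45a²b + 8/15ab² - b³ + ⅗a² - ⅖b² - ⅘a + 23/30b → 88/45a²b - ⅗b³ + ⅗a² - 16/45ab + 4/15b² - ⅘a + 13/15b
  leading term a²b: subtract (-44/45)·f_1 from 88/45a²b - ⅗b³ + ⅗a² - 16/45ab + 4/15b² - ⅘a + 13/15b → -1/9b³ - 19/27a² - 16/45ab + 4/15b² - ⅘a + 13/15b + 22/45
  leading term b³: subtract (4/9)·g_3 from -1/9b³ - 19/27a² - 16/45ab + 4/15b² - ⅘a + 13/15b + 22/45 → -19/27a² - 76/135a + 19/45b + 19/45
  leading term a²: subtract (19/135)·f_2 from -19/27a² - 76/135a + 19/45b + 19/45 → 0
  remainder 0.

S(f_2,g_3): leading monomials are coprime, so the S-polynomial reduces to 0 (Buchberger's first criterion).
Every S-polynomial of the final basis reduces to 0, so we have a Gröbner basis.
Inter-reduce: drop elements whose leading term is divisible by another's, tail-reduce, and make monic.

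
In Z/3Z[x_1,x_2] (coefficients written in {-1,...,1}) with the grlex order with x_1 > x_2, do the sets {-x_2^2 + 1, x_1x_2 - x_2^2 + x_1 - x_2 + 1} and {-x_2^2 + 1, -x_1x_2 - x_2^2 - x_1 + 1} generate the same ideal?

No, the ideals differ.

Two ideals are equal iff their reduced Gröbner bases coincide (the reduced basis is unique for a fixed ordering).
Buchberger on the first generating set:
f_1 = -x_2^2 + 1, LT = x_2^2.
f_2 = x_1x_2 - x_2^2 + x_1 - x_2 + 1, LT = x_1x_2.

S(f_1,f_2): lcm = x_1x_2^2. S = x_2^3 - x_1x_2 + x_2^2 - x_1 - x_2.
  leading term x_2^3: subtract (-x_2)·f_1 from x_2^3 - x_1x_2 + x_2^2 - x_1 - x_2 → -x_1x_2 + x_2^2 - x_1
  leading term x_1x_2: subtract (-1)·f_2 from -x_1x_2 + x_2^2 - x_1 → -x_2 + 1
  leading term x_2: no divisor's leading term divides it; move -x_2 to the remainder.
  leading term 1: no divisor's leading term divides it; move 1 to the remainder.
  remainder -x_2 + 1 ≠ 0; add g_3 = -x_2 + 1 to the basis.

S(f_2,g_3): lcm = x_1x_2. S = -x_2^2 - x_1 - x_2 + 1.
  leading term x_2^2: subtract (1)·f_1 from -x_2^2 - x_1 - x_2 + 1 → -x_1 - x_2
  leading term x_1: no divisor's leading term divides it; move -x_1 to the remainder.
  leading term x_2: subtract (1)·g_3 from -x_2 → -1
  leading term 1: no divisor's leading term divides it; move -1 to the remainder.
  remainder -x_1 - 1 ≠ 0; add g_4 = -x_1 - 1 to the basis.

The other S-polynomials (S(f_1,g_3), S(f_1,g_4), S(f_2,g_4), S(g_3,g_4)) all reduce to 0 modulo the current basis, so we have a Gröbner basis.
Inter-reduce: drop elements whose leading term is divisible by another's, tail-reduce, and make monic.
Reduced Gröbner basis: {x_1 + 1, x_2 - 1}.

Buchberger on the second generating set:
h_1 = -x_2^2 + 1, LT = x_2^2.
h_2 = -x_1x_2 - x_2^2 - x_1 + 1, LT = x_1x_2.

The S-polynomials (S(h_1,h_2)) all reduce to 0 modulo the current basis, so we have a Gröbner basis.
Inter-reduce: drop elements whose leading term is divisible by another's, tail-reduce, and make monic.
Reduced Gröbner basis: {x_1x_2 + x_1, x_2^2 - 1}.

These differ, so the ideals are not equal.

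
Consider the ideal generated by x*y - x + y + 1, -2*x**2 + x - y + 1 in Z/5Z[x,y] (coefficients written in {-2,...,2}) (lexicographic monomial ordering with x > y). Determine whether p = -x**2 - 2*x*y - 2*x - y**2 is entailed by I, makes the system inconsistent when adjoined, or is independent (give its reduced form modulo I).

Adjoining -x**2 - 2*x*y - 2*x - y**2 makes the ideal the whole ring: the system is inconsistent.

First compute the reduced Gröbner basis of I by Buchberger's algorithm.
f_1 = x*y - x + y + 1, LT = x*y.
f_2 = -2*x**2 + x - y + 1, LT = x**2.

S(f_1,f_2): lcm = x**2*y. S = -x**2 - x*y + x + 2*y**2 - 2*y.
  leading term x**2: subtract (-2)·f_2 from -x**2 - x*y + x + 2*y**2 - 2*y → -x*y - 2*x + 2*y**2 + y + 2
  leading term x*y: subtract (-1)·f_1 from -x*y - 2*x + 2*y**2 + y + 2 → 2*x + 2*y**2 + 2*y - 2
  leading term x: no divisor's leading term divides it; move 2*x to the remainder.
  leading term y**2: no divisor's leading term divides it; move 2*y**2 to the remainder.
  leading term y: no divisor's leading term divides it; move 2*y to the remainder.
  leading term 1: no divisor's leading term divides it; move -2 to the remainder.
  remainder 2*x + 2*y**2 + 2*y - 2 ≠ 0; add h_3 = 2*x + 2*y**2 + 2*y - 2 to the basis.

S(f_1,h_3): lcm = x*y. S = -x - y**3 - y**2 + 2*y + 1.
  leading term x: subtract (2)·h_3 from -x - y**3 - y**2 + 2*y + 1 → -y**3 - 2*y
  leading term y**3: no divisor's leading term divides it; move -y**3 to the remainder.
  leading term y: no divisor's leading term divides it; move -2*y to the remainder.
  remainder -y**3 - 2*y ≠ 0; add h_4 = -y**3 - 2*y to the basis.

The other S-polynomials (S(f_2,h_3), S(f_1,h_4), S(f_2,h_4), S(h_3,h_4)) all reduce to 0 modulo the current basis, so we have a Gröbner basis.
Inter-reduce: drop elements whose leading term is divisible by another's, tail-reduce, and make monic.
Reduced Gröbner basis: {x + y**2 + y - 1, y**3 + 2*y}.
Label its elements g_1 = x + y**2 + y - 1, g_2 = y**3 + 2*y.

Reduce p = -x**2 - 2*x*y - 2*x - y**2 modulo G:
  leading term x**2: subtract (-x)·g_1 from -x**2 - 2*x*y - 2*x - y**2 → x*y**2 - x*y + 2*x - y**2
  leading term x*y**2: subtract (y**2)·g_1 from x*y**2 - x*y + 2*x - y**2 → -x*y + 2*x - y**4 - y**3
  leading term x*y: subtract (-y)·g_1 from -x*y + 2*x - y**4 - y**3 → 2*x - y**4 + y**2 - y
  leading term x: subtract (2)·g_1 from 2*x - y**4 + y**2 - y → -y**4 - y**2 + 2*y + 2
  leading term y**4: subtract (-y)·g_2 from -y**4 - y**2 + 2*y + 2 → y**2 + 2*y + 2
  leading term y**2: no divisor's leading term divides it; move y**2 to the remainder.
  leading term y: no divisor's leading term divides it; move 2*y to the remainder.
  leading term 1: no divisor's leading term divides it; move 2 to the remainder.
  normal form = y**2 + 2*y + 2.
The normal form is nonzero, so p ∉ I. Since p minus its normal form lies in I, I + (p) = I + (r) where r = y**2 + 2*y + 2; decide whether this ideal is the whole ring.
Run Buchberger on G together with r (pairs among the g_i already reduce to 0 since G is a Gröbner basis):
g_1 = x + y**2 + y - 1, LT = x.
g_2 = y**3 + 2*y, LT = y**3.
r = y**2 + 2*y + 2, LT = y**2.

S(g_2,r): lcm = y**3. S = -2*y**2.
  leading term y**2: subtract (-2)·r from -2*y**2 → -y - 1
  leading term y: no divisor's leading term divides it; move -y to the remainder.
  leading term 1: no divisor's leading term divides it; move -1 to the remainder.
  remainder -y - 1 ≠ 0; add m_4 = -y - 1 to the basis.

S(g_2,m_4): lcm = y**3. S = -y**2 + 2*y.
  leading term y**2: subtract (-1)·r from -y**2 + 2*y → -y + 2
  leading term y: subtract (1)·m_4 from -y + 2 → -2
  leading term 1: no divisor's leading term divides it; move -2 to the remainder.
  remainder -2 ≠ 0; add m_5 = -2 to the basis.

The other S-polynomials (S(g_1,g_2), S(g_1,r), S(g_1,m_4), S(r,m_4), S(g_1,m_5), S(g_2,m_5), S(r,m_5), S(m_4,m_5)) all reduce to 0 modulo the current basis, so we have a Gröbner basis.
Inter-reduce: drop elements whose leading term is divisible by another's, tail-reduce, and make monic.
Reduced Gröbner basis: {1}.
The reduced Gröbner basis of I + (p) is {1}: the ideal is the whole ring, so the enlarged system has no common solution — adjoining p is inconsistent.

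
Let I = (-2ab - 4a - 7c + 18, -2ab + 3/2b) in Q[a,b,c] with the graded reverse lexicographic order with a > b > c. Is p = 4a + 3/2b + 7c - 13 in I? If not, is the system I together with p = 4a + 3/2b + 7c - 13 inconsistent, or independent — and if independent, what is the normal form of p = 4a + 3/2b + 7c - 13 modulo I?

First compute the reduced Gröbner basis of I by Buchberger's algorithm.
f_1 = -2ab - 4a - 7c + 18, LT = ab.
f_2 = -2ab + 3/2b, LT = ab.

S(f_1,f_2): lcm = ab. S = 2a + 3/4b + 7/2c - 9.
  reduce S modulo (f_1, f_2):
  remainder 2a + 3/4b + 7/2c - 9 ≠ 0; add h_3 = 2a + 3/4b + 7/2c - 9 to the basis.

S(f_1,h_3): lcm = ab. S = -3/8b^2 - 7/4bc + 2a + 9/2b + 7/2c - 9.
  reduce S modulo (f_1, f_2, h_3):
  remainder -3/8b^2 - 7/4bc + 15/4b ≠ 0; add h_4 = -3/8b^2 - 7/4bc + 15/4b to the basis.

The other S-polynomials (S(f_2,h_3), S(f_1,h_4), S(f_2,h_4), S(h_3,h_4)) all reduce to 0 modulo the current basis, so we have a Gröbner basis.
Inter-reduce: drop elements whose leading term is divisible by another's, tail-reduce, and make monic.
Reduced Gröbner basis: {b^2 + 14/3bc - 10b, a + 3/8b + 7/4c - 9/2}.
Label its elements g_1 = b^2 + 14/3bc - 10b, g_2 = a + 3/8b + 7/4c - 9/2.

Reduce p = 4a + 3/2b + 7c - 13 modulo G:
  leading term a: subtract (4)·g_2 from 4a + 3/2b + 7c - 13 → 5
  leading term 1: no divisor's leading term divides it; move 5 to the remainder.
  normal form = 5.
The normal form is nonzero, so p ∉ I. Since p minus its normal form lies in I, I + (p) = I + (r) where r = 5; decide whether this ideal is the whole ring.
Here r = 5 is a nonzero constant, hence a unit: 1 ∈ I + (p), the Gröbner basis of I + (p) is {1}, and the enlarged system has no common solution — adjoining p is inconsistent.

The remainder on division by a Gröbner basis is unique — it is the normal form.

Adjoining 4a + 3/2b + 7c - 13 makes the ideal the whole ring: the system is inconsistent.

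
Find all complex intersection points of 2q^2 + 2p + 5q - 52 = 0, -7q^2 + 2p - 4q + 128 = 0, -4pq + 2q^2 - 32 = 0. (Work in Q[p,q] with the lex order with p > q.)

{(0, 4)}

Compute a lex Gröbner basis by Buchberger's algorithm.
f_1 = 2p + 2q^2 + 5q - 52, LT = p.
f_2 = 2p - 7q^2 - 4q + 128, LT = p.
f_3 = -4pq + 2q^2 - 32, LT = pq.

S(f_1,f_2): lcm = p. S = 9/2q^2 + 9/2q - 90.
  leading term q^2: no divisor's leading term divides it; move 9/2q^2 to the remainder.
  leading term q: no divisor's leading term divides it; move 9/2q to the remainder.
  leading term 1: no divisor's leading term divides it; move -90 to the remainder.
  remainder 9/2q^2 + 9/2q - 90 ≠ 0; add h_4 = 9/2q^2 + 9/2q - 90 to the basis.

S(f_1,f_3): lcm = pq. S = q^3 + 3q^2 - 26q - 8.
  leading term q^3: subtract (2/9q)·h_4 from q^3 + 3q^2 - 26q - 8 → 2q^2 - 6q - 8
  leading term q^2: subtract (4/9)·h_4 from 2q^2 - 6q - 8 → -8q + 32
  leading term q: no divisor's leading term divides it; move -8q to the remainder.
  leading term 1: no divisor's leading term divides it; move 32 to the remainder.
  remainder -8q + 32 ≠ 0; add h_5 = -8q + 32 to the basis.

The other S-polynomials (S(f_2,f_3), S(f_1,h_4), S(f_2,h_4), S(f_3,h_4), S(f_1,h_5), S(f_2,h_5), S(f_3,h_5), S(h_4,h_5)) all reduce to 0 modulo the current basis, so we have a Gröbner basis.
Inter-reduce: drop elements whose leading term is divisible by another's, tail-reduce, and make monic.
Reduced Gröbner basis: {p, q - 4}.

From the last basis element, q - 4 = 0, so q takes values in {4}. Each choice, substituted upward through the basis, yields the corresponding point(s) of the solution set.
  q = 4: the earlier basis element becomes p = 0, giving p = 0 — point (0, 4).
Each listed point satisfies every original equation (direct substitution).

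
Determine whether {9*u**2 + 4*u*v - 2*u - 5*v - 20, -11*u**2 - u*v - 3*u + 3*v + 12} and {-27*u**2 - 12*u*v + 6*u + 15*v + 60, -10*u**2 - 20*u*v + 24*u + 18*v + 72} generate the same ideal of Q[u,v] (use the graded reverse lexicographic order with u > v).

Yes, the ideals are equal.

For a fixed monomial order, each ideal has a unique reduced Gröbner basis; comparing bases decides equality.
Buchberger on the first generating set:
f_1 = 9*u**2 + 4*u*v - 2*u - 5*v - 20, LT = u**2.
f_2 = -11*u**2 - u*v - 3*u + 3*v + 12, LT = u**2.

S(f_1,f_2): lcm = u**2. S = 35/99*u*v - 49/99*u - 28/99*v - 112/99.
  leading term u*v: no divisor's leading term divides it; move 35/99*u*v to the remainder.
  leading term u: no divisor's leading term divides it; move -49/99*u to the remainder.
  leading term v: no divisor's leading term divides it; move -28/99*v to the remainder.
  leading term 1: no divisor's leading term divides it; move -112/99 to the remainder.
  remainder 35/99*u*v - 49/99*u - 28/99*v - 112/99 ≠ 0; add g_3 = 35/99*u*v - 49/99*u - 28/99*v - 112/99 to the basis.

S(f_1,g_3): lcm = u**2*v. S = 4/9*u*v**2 + 7/5*u**2 + 26/45*u*v - 5/9*v**2 + 16/5*u - 20/9*v.
  leading term u*v**2: subtract (44/35*v)·g_3 from 4/9*u*v**2 + 7/5*u**2 + 26/45*u*v - 5/9*v**2 + 16/5*u - 20/9*v → 7/5*u**2 + 6/5*u*v - 1/5*v**2 + 16/5*u - 4/5*v
  leading term u**2: subtract (7/45)·f_1 from 7/5*u**2 + 6/5*u*v - 1/5*v**2 + 16/5*u - 4/5*v → 26/45*u*v - 1/5*v**2 + 158/45*u - 1/45*v + 28/9
  leading term u*v: subtract (286/175)·g_3 from 26/45*u*v - 1/5*v**2 + 158/45*u - 1/45*v + 28/9 → -1/5*v**2 + 108/25*u + 11/25*v + 124/25
  leading term v**2: no divisor's leading term divides it; move -1/5*v**2 to the remainder.
  leading term u: no divisor's leading term divides it; move 108/25*u to the remainder.
  leading term v: no divisor's leading term divides it; move 11/25*v to the remainder.
  leading term 1: no divisor's leading term divides it; move 124/25 to the remainder.
  remainder -1/5*v**2 + 108/25*u + 11/25*v + 124/25 ≠ 0; add g_4 = -1/5*v**2 + 108/25*u + 11/25*v + 124/25 to the basis.

The other S-polynomials (S(f_2,g_3), S(f_1,g_4), S(f_2,g_4), S(g_3,g_4)) all reduce to 0 modulo the current basis, so we have a Gröbner basis.
Inter-reduce: drop elements whose leading term is divisible by another's, tail-reduce, and make monic.
Reduced Gröbner basis: {u**2 + 2/5*u - 1/5*v - 4/5, u*v - 7/5*u - 4/5*v - 16/5, v**2 - 108/5*u - 11/5*v - 124/5}.

Buchberger on the second generating set:
h_1 = -27*u**2 - 12*u*v + 6*u + 15*v + 60, LT = u**2.
h_2 = -10*u**2 - 20*u*v + 24*u + 18*v + 72, LT = u**2.

S(h_1,h_2): lcm = u**2. S = -14/9*u*v + 98/45*u + 56/45*v + 224/45.
  leading term u*v: no divisor's leading term divides it; move -14/9*u*v to the remainder.
  leading term u: no divisor's leading term divides it; move 98/45*u to the remainder.
  leading term v: no divisor's leading term divides it; move 56/45*v to the remainder.
  leading term 1: no divisor's leading term divides it; move 224/45 to the remainder.
  remainder -14/9*u*v + 98/45*u + 56/45*v + 224/45 ≠ 0; add k_3 = -14/9*u*v + 98/45*u + 56/45*v + 224/45 to the basis.

S(h_1,k_3): lcm = u**2*v. S = 4/9*u*v**2 + 7/5*u**2 + 26/45*u*v - 5/9*v**2 + 16/5*u - 20/9*v.
  leading term u*v**2: subtract (-2/7*v)·k_3 from 4/9*u*v**2 + 7/5*u**2 + 26/45*u*v - 5/9*v**2 + 16/5*u - 20/9*v → 7/5*u**2 + 6/5*u*v - 1/5*v**2 + 16/5*u - 4/5*v
  leading term u**2: subtract (-7/135)·h_1 from 7/5*u**2 + 6/5*u*v - 1/5*v**2 + 16/5*u - 4/5*v → 26/45*u*v - 1/5*v**2 + 158/45*u - 1/45*v + 28/9
  leading term u*v: subtract (-13/35)·k_3 from 26/45*u*v - 1/5*v**2 + 158/45*u - 1/45*v + 28/9 → -1/5*v**2 + 108/25*u + 11/25*v + 124/25
  leading term v**2: no divisor's leading term divides it; move -1/5*v**2 to the remainder.
  leading term u: no divisor's leading term divides it; move 108/25*u to the remainder.
  leading term v: no divisor's leading term divides it; move 11/25*v to the remainder.
  leading term 1: no divisor's leading term divides it; move 124/25 to the remainder.
  remainder -1/5*v**2 + 108/25*u + 11/25*v + 124/25 ≠ 0; add k_4 = -1/5*v**2 + 108/25*u + 11/25*v + 124/25 to the basis.

The other S-polynomials (S(h_2,k_3), S(h_1,k_4), S(h_2,k_4), S(k_3,k_4)) all reduce to 0 modulo the current basis, so we have a Gröbner basis.
Inter-reduce: drop elements whose leading term is divisible by another's, tail-reduce, and make monic.
Reduced Gröbner basis: {u**2 + 2/5*u - 1/5*v - 4/5, u*v - 7/5*u - 4/5*v - 16/5, v**2 - 108/5*u - 11/5*v - 124/5}.

Same reduced basis, so the two generating sets span the same ideal.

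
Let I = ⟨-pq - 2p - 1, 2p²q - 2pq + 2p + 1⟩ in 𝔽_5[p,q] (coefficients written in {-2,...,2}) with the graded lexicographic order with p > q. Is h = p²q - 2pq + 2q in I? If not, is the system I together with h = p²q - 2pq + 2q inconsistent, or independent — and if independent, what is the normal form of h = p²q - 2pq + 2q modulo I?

p²q - 2pq + 2q lies in I (it reduces to 0).

First compute the reduced Gröbner basis of I by Buchberger's algorithm.
f_1 = -pq - 2p - 1, LT = pq.
f_2 = 2p²q - 2pq + 2p + 1, LT = p²q.

S(f_1,f_2): lcm = p²q. S = 2p² + pq + 2.
  leading term p²: no divisor's leading term divides it; move 2p² to the remainder.
  leading term pq: subtract (-1)·f_1 from pq + 2 → -2p + 1
  leading term p: no divisor's leading term divides it; move -2p to the remainder.
  leading term 1: no divisor's leading term divides it; move 1 to the remainder.
  remainder 2p² - 2p + 1 ≠ 0; add k_3 = 2p² - 2p + 1 to the basis.

S(f_1,k_3): lcm = p²q. S = 2p² + pq + p + 2q.
  leading term p²: subtract (1)·k_3 from 2p² + pq + p + 2q → pq - 2p + 2q - 1
  leading term pq: subtract (-1)·f_1 from pq - 2p + 2q - 1 → p + 2q - 2
  leading term p: no divisor's leading term divides it; move p to the remainder.
  leading term q: no divisor's leading term divides it; move 2q to the remainder.
  leading term 1: no divisor's leading term divides it; move -2 to the remainder.
  remainder p + 2q - 2 ≠ 0; add k_4 = p + 2q - 2 to the basis.

S(f_1,k_4): lcm = pq. S = -2q² + 2p + 2q + 1.
  leading term q²: no divisor's leading term divides it; move -2q² to the remainder.
  leading term p: subtract (2)·k_4 from 2p + 2q + 1 → -2q
  leading term q: no divisor's leading term divides it; move -2q to the remainder.
  remainder -2q² - 2q ≠ 0; add k_5 = -2q² - 2q to the basis.

The other S-polynomials (S(f_2,k_3), S(f_2,k_4), S(k_3,k_4), S(f_1,k_5), S(f_2,k_5), S(k_3,k_5), S(k_4,k_5)) all reduce to 0 modulo the current basis, so we have a Gröbner basis.
Inter-reduce: drop elements whose leading term is divisible by another's, tail-reduce, and make monic.
Reduced Gröbner basis: {q² + q, p + 2q - 2}.
Label its elements g_1 = q² + q, g_2 = p + 2q - 2.

Reduce h = p²q - 2pq + 2q modulo G:
  leading term p²q: subtract (pq)·g_2 from p²q - 2pq + 2q → -2pq² + 2q
  leading term pq²: subtract (-2p)·g_1 from -2pq² + 2q → 2pq + 2q
  leading term pq: subtract (2q)·g_2 from 2pq + 2q → q² + q
  leading term q²: subtract (1)·g_1 from q² + q → 0
  normal form = 0.
Since the normal form is 0, h ∈ I.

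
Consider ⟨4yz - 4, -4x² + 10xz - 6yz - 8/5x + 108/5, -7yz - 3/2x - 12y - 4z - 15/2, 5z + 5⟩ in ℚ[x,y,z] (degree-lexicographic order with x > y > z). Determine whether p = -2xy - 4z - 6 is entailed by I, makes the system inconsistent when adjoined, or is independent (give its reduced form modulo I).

-2xy - 4z - 6 lies in I (it reduces to 0).

First compute the reduced Gröbner basis of I by Buchberger's algorithm.
f_1 = 4yz - 4, LT = yz.
f_2 = -4x² + 10xz - 6yz - 8/5x + 108/5, LT = x².
f_3 = -7yz - 3/2x - 12y - 4z - 15/2, LT = yz.
f_4 = 5z + 5, LT = z.

S(f_1,f_2): leading monomials are coprime, so the S-polynomial reduces to 0 (Buchberger's first criterion).
S(f_1,f_3): lcm = yz. S = -3/14x - 12/7y - 4/7z - 29/14.
  leading term x: no divisor's leading term divides it; move -3/14x to the remainder.
  leading term y: no divisor's leading term divides it; move -12/7y to the remainder.
  leading term z: subtract (-4/35)·f_4 from -4/7z - 29/14 → -3/2
  leading term 1: no divisor's leading term divides it; move -3/2 to the remainder.
  remainder -3/14x - 12/7y - 3/2 ≠ 0; add h_5 = -3/14x - 12/7y - 3/2 to the basis.

S(f_1,f_4): lcm = yz. S = -y - 1.
  leading term y: no divisor's leading term divides it; move -y to the remainder.
  leading term 1: no divisor's leading term divides it; move -1 to the remainder.
  remainder -y - 1 ≠ 0; add h_6 = -y - 1 to the basis.

S(f_2,f_3): leading monomials are coprime, so the S-polynomial reduces to 0 (Buchberger's first criterion).
S(f_2,f_4): leading monomials are coprime, so the S-polynomial reduces to 0 (Buchberger's first criterion).
S(f_3,f_4): lcm = yz. S = 3/14x + 5/7y + 4/7z + 15/14.
  leading term x: subtract (-1)·h_5 from 3/14x + 5/7y + 4/7z + 15/14 → -y + 4/7z - 3/7
  leading term y: subtract (1)·h_6 from -y + 4/7z - 3/7 → 4/7z + 4/7
  leading term z: subtract (4/35)·f_4 from 4/7z + 4/7 → 0
  remainder 0.

S(f_1,h_5): leading monomials are coprime, so the S-polynomial reduces to 0 (Buchberger's first criterion).
S(f_2,h_5): lcm = x². S = -8xy - 5/2xz + 3/2yz - 33/5x - 27/5.
  leading term xy: subtract (112/3y)·h_5 from -8xy - 5/2xz + 3/2yz - 33/5x - 27/5 → -5/2xz + 64y² + 3/2yz - 33/5x + 56y - 27/5
  leading term xz: subtract (-½x)·f_4 from -5/2xz + 64y² + 3/2yz - 33/5x + 56y - 27/5 → 64y² + 3/2yz - 41/10x + 56y - 27/5
  leading term y²: subtract (-64y)·h_6 from 64y² + 3/2yz - 41/10x + 56y - 27/5 → 3/2yz - 41/10x - 8y - 27/5
  leading term yz: subtract (⅜)·f_1 from 3/2yz - 41/10x - 8y - 27/5 → -41/10x - 8y - 39/10
  leading term x: subtract (287/15)·h_5 from -41/10x - 8y - 39/10 → 124/5y + 124/5
  leading term y: subtract (-124/5)·h_6 from 124/5y + 124/5 → 0
  remainder 0.

S(f_3,h_5): leading monomials are coprime, so the S-polynomial reduces to 0 (Buchberger's first criterion).
S(f_4,h_5): leading monomials are coprime, so the S-polynomial reduces to 0 (Buchberger's first criterion).
S(f_1,h_6): lcm = yz. S = -z - 1.
  leading term z: subtract (-⅕)·f_4 from -z - 1 → 0
  remainder 0.

S(f_2,h_6): leading monomials are coprime, so the S-polynomial reduces to 0 (Buchberger's first criterion).
S(f_3,h_6): lcm = yz. S = 3/14x + 12/7y - 3/7z + 15/14.
  leading term x: subtract (-1)·h_5 from 3/14x + 12/7y - 3/7z + 15/14 → -3/7z - 3/7
  leading term z: subtract (-3/35)·f_4 from -3/7z - 3/7 → 0
  remainder 0.

S(f_4,h_6): leading monomials are coprime, so the S-polynomial reduces to 0 (Buchberger's first criterion).
S(h_5,h_6): leading monomials are coprime, so the S-polynomial reduces to 0 (Buchberger's first criterion).
Every S-polynomial of the final basis reduces to 0, so we have a Gröbner basis.
Inter-reduce: drop elements whose leading term is divisible by another's, tail-reduce, and make monic.
Reduced Gröbner basis: {x - 1, y + 1, z + 1}.
Label its elements g_1 = x - 1, g_2 = y + 1, g_3 = z + 1.

Reduce p = -2xy - 4z - 6 modulo G:
  leading term xy: subtract (-2y)·g_1 from -2xy - 4z - 6 → -2y - 4z - 6
  leading term y: subtract (-2)·g_2 from -2y - 4z - 6 → -4z - 4
  leading term z: subtract (-4)·g_3 from -4z - 4 → 0
  normal form = 0.
Since the normal form is 0, p ∈ I.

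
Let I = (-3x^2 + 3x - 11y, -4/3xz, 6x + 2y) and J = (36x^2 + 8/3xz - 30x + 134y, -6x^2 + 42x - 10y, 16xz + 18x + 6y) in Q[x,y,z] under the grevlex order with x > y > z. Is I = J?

Yes, the ideals are equal.

Two ideals are equal iff their reduced Gröbner bases coincide (the reduced basis is unique for a fixed ordering).
Buchberger on the first generating set:
f_1 = -3x^2 + 3x - 11y, LT = x^2.
f_2 = -4/3xz, LT = xz.
f_3 = 6x + 2y, LT = x.

S(f_1,f_2): lcm = x^2z. S = -xz + 11/3yz.
  reduce S modulo (f_1, f_2, f_3):
  remainder 11/3yz ≠ 0; add g_4 = 11/3yz to the basis.

S(f_1,f_3): lcm = x^2. S = -1/3xy - x + 11/3y.
  reduce S modulo (f_1, f_2, f_3, g_4):
  remainder 1/9y^2 + 4y ≠ 0; add g_5 = 1/9y^2 + 4y to the basis.

The other S-polynomials (S(f_2,f_3), S(f_1,g_4), S(f_2,g_4), S(f_3,g_4), S(f_1,g_5), S(f_2,g_5), S(f_3,g_5), S(g_4,g_5)) all reduce to 0 modulo the current basis, so we have a Gröbner basis.
Inter-reduce: drop elements whose leading term is divisible by another's, tail-reduce, and make monic.
Reduced Gröbner basis: {y^2 + 36y, yz, x + 1/3y}.

Buchberger on the second generating set:
h_1 = 36x^2 + 8/3xz - 30x + 134y, LT = x^2.
h_2 = -6x^2 + 42x - 10y, LT = x^2.
h_3 = 16xz + 18x + 6y, LT = xz.

S(h_1,h_2): lcm = x^2. S = 2/27xz + 37/6x + 37/18y.
  reduce S modulo (h_1, h_2, h_3):
  remainder 73/12x + 73/36y ≠ 0; add k_4 = 73/12x + 73/36y to the basis.

S(h_1,h_3): lcm = x^2z. S = 2/27xz^2 - 9/8x^2 - 3/8xy - 5/6xz + 67/18yz.
  reduce S modulo (h_1, h_2, h_3, k_4):
  remainder 1/8y^2 + 133/36yz + 9/2y ≠ 0; add k_5 = 1/8y^2 + 133/36yz + 9/2y to the basis.

S(h_2,h_3): lcm = x^2z. S = -9/8x^2 - 3/8xy - 7xz + 5/3yz.
  reduce S modulo (h_1, h_2, h_3, k_4, k_5):
  remainder -73/36yz ≠ 0; add k_6 = -73/36yz to the basis.

The other S-polynomials (S(h_1,k_4), S(h_2,k_4), S(h_3,k_4), S(h_1,k_5), S(h_2,k_5), S(h_3,k_5), S(k_4,k_5), S(h_1,k_6), S(h_2,k_6), S(h_3,k_6), S(k_4,k_6), S(k_5,k_6)) all reduce to 0 modulo the current basis, so we have a Gröbner basis.
Inter-reduce: drop elements whose leading term is divisible by another's, tail-reduce, and make monic.
Reduced Gröbner basis: {y^2 + 36y, yz, x + 1/3y}.

These coincide, so the ideals are equal.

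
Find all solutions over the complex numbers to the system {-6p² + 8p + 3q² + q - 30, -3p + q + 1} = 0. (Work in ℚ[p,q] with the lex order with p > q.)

Compute a lex Gröbner basis by Buchberger's algorithm.
f_1 = -6p² + 8p + 3q² + q - 30, LT = p².
f_2 = -3p + q + 1, LT = p.

S(f_1,f_2): lcm = p². S = ⅓pq - p - ½q² - ⅙q + 5.
  leading term pq: subtract (-1/9q)·f_2 from ⅓pq - p - ½q² - ⅙q + 5 → -p - 7/18q² - 1/18q + 5
  leading term p: subtract (⅓)·f_2 from -p - 7/18q² - 1/18q + 5 → -7/18q² - 7/18q + 14/3
  leading term q²: no divisor's leading term divides it; move -7/18q² to the remainder.
  leading term q: no divisor's leading term divides it; move -7/18q to the remainder.
  leading term 1: no divisor's leading term divides it; move 14/3 to the remainder.
  remainder -7/18q² - 7/18q + 14/3 ≠ 0; add h_3 = -7/18q² - 7/18q + 14/3 to the basis.

The other S-polynomials (S(f_1,h_3), S(f_2,h_3)) all reduce to 0 modulo the current basis, so we have a Gröbner basis.
Inter-reduce: drop elements whose leading term is divisible by another's, tail-reduce, and make monic.
Reduced Gröbner basis: {p - ⅓q - ⅓, q² + q - 12}.

The lex basis is triangular: the last element involves only q. Solving q² + q - 12 = 0 gives q ∈ {-4, 3}; substituting each value into the earlier elements determines the remaining variables.
  q = -4: the earlier basis element becomes p + 1 = 0, giving p = -1 — point (-1, -4).
  q = 3: the earlier basis element becomes p - 4/3 = 0, giving p = 4/3 — point (4/3, 3).
Check: every point annihilates each of the original generators.
A lex Gröbner basis triangularizes the system, enabling back-substitution.

{(-1, -4), (4/3, 3)}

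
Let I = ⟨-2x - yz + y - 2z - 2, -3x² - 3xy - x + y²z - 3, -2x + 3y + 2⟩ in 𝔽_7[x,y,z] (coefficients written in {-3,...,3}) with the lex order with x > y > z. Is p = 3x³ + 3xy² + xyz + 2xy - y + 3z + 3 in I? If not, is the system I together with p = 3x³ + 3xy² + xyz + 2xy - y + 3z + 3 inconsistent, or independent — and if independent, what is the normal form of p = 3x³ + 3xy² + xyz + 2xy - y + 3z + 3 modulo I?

First compute the reduced Gröbner basis of I by Buchberger's algorithm.
f_1 = -2x - yz + y - 2z - 2, LT = x.
f_2 = -3x² - 3xy - x + y²z - 3, LT = x².
f_3 = -2x + 3y + 2, LT = x.

S(f_1,f_2): lcm = x². S = -3xyz + 2xy + xz + 3x - 2y²z - 1.
  leading term xyz: subtract (-2yz)·f_1 from -3xyz + 2xy + xz + 3x - 2y²z - 1 → 2xy + xz + 3x - 2y²z² + 3yz² + 3yz - 1
  leading term xy: subtract (-y)·f_1 from 2xy + xz + 3x - 2y²z² + 3yz² + 3yz - 1 → xz + 3x - 2y²z² - y²z + y² + 3yz² + yz - 2y - 1
  leading term xz: subtract (3z)·f_1 from xz + 3x - 2y²z² - y²z + y² + 3yz² + yz - 2y - 1 → 3x - 2y²z² - y²z + y² - yz² - 2yz - 2y - z² - z - 1
  leading term x: subtract (2)·f_1 from 3x - 2y²z² - y²z + y² - yz² - 2yz - 2y - z² - z - 1 → -2y²z² - y²z + y² - yz² + 3y - z² + 3z + 3
  leading term y²z²: no divisor's leading term divides it; move -2y²z² to the remainder.
  leading term y²z: no divisor's leading term divides it; move -y²z to the remainder.
  leading term y²: no divisor's leading term divides it; move y² to the remainder.
  leading term yz²: no divisor's leading term divides it; move -yz² to the remainder.
  leading term y: no divisor's leading term divides it; move 3y to the remainder.
  leading term z²: no divisor's leading term divides it; move -z² to the remainder.
  leading term z: no divisor's leading term divides it; move 3z to the remainder.
  leading term 1: no divisor's leading term divides it; move 3 to the remainder.
  remainder -2y²z² - y²z + y² - yz² + 3y - z² + 3z + 3 ≠ 0; add h_4 = -2y²z² - y²z + y² - yz² + 3y - z² + 3z + 3 to the basis.

S(f_1,f_3): lcm = x. S = -3yz + y + z + 2.
  leading term yz: no divisor's leading term divides it; move -3yz to the remainder.
  leading term y: no divisor's leading term divides it; move y to the remainder.
  leading term z: no divisor's leading term divides it; move z to the remainder.
  leading term 1: no divisor's leading term divides it; move 2 to the remainder.
  remainder -3yz + y + z + 2 ≠ 0; add h_5 = -3yz + y + z + 2 to the basis.

S(f_2,f_3): lcm = x². S = -xy - x + 2y²z + 1.
  leading term xy: subtract (-3y)·f_1 from -xy - x + 2y²z + 1 → -x - y²z + 3y² + yz + y + 1
  leading term x: subtract (-3)·f_1 from -x - y²z + 3y² + yz + y + 1 → -y²z + 3y² - 2yz - 3y + z + 2
  leading term y²z: subtract (-2y)·h_5 from -y²z + 3y² - 2yz - 3y + z + 2 → -2y² + y + z + 2
  leading term y²: no divisor's leading term divides it; move -2y² to the remainder.
  leading term y: no divisor's leading term divides it; move y to the remainder.
  leading term z: no divisor's leading term divides it; move z to the remainder.
  leading term 1: no divisor's leading term divides it; move 2 to the remainder.
  remainder -2y² + y + z + 2 ≠ 0; add h_6 = -2y² + y + z + 2 to the basis.

S(h_4,h_6): lcm = y²z². S = -3y²z + 3y² + yz² + 2y - 3z³ - 2z² + 2z + 2.
  leading term y²z: subtract (y)·h_5 from -3y²z + 3y² + yz² + 2y - 3z³ - 2z² + 2z + 2 → 2y² + yz² - yz - 3z³ - 2z² + 2z + 2
  leading term y²: subtract (-1)·h_6 from 2y² + yz² - yz - 3z³ - 2z² + 2z + 2 → yz² - yz + y - 3z³ - 2z² + 3z - 3
  leading term yz²: subtract (2z)·h_5 from yz² - yz + y - 3z³ - 2z² + 3z - 3 → -3yz + y - 3z³ + 3z² - z - 3
  leading term yz: subtract (1)·h_5 from -3yz + y - 3z³ + 3z² - z - 3 → -3z³ + 3z² - 2z + 2
  leading term z³: no divisor's leading term divides it; move -3z³ to the remainder.
  leading term z²: no divisor's leading term divides it; move 3z² to the remainder.
  leading term z: no divisor's leading term divides it; move -2z to the remainder.
  leading term 1: no divisor's leading term divides it; move 2 to the remainder.
  remainder -3z³ + 3z² - 2z + 2 ≠ 0; add h_7 = -3z³ + 3z² - 2z + 2 to the basis.

S(h_5,h_6): lcm = y²z. S = 2y² - yz - 3y - 3z² + z.
  leading term y²: subtract (-1)·h_6 from 2y² - yz - 3y - 3z² + z → -yz - 2y - 3z² + 2z + 2
  leading term yz: subtract (-2)·h_5 from -yz - 2y - 3z² + 2z + 2 → -3z² - 3z - 1
  leading term z²: no divisor's leading term divides it; move -3z² to the remainder.
  leading term z: no divisor's leading term divides it; move -3z to the remainder.
  leading term 1: no divisor's leading term divides it; move -1 to the remainder.
  remainder -3z² - 3z - 1 ≠ 0; add h_8 = -3z² - 3z - 1 to the basis.

The other S-polynomials (S(f_1,h_4), S(f_2,h_4), S(f_3,h_4), S(f_1,h_5), S(f_2,h_5), S(f_3,h_5), S(h_4,h_5), S(f_1,h_6), S(f_2,h_6), S(f_3,h_6), S(f_1,h_7), S(f_2,h_7), S(f_3,h_7), S(h_4,h_7), S(h_5,h_7), S(h_6,h_7), S(f_1,h_8), S(f_2,h_8), S(f_3,h_8), S(h_4,h_8), S(h_5,h_8), S(h_6,h_8), S(h_7,h_8)) all reduce to 0 modulo the current basis, so we have a Gröbner basis.
Inter-reduce: drop elements whose leading term is divisible by another's, tail-reduce, and make monic.
Reduced Gröbner basis: {x + 2y - 1, y² + 3y + 3z - 1, yz + 2y + 2z - 3, z² + z - 2}.
Label its elements g_1 = x + 2y - 1, g_2 = y² + 3y + 3z - 1, g_3 = yz + 2y + 2z - 3, g_4 = z² + z - 2.

Reduce p = 3x³ + 3xy² + xyz + 2xy - y + 3z + 3 modulo G:
  leading term x³: subtract (3x²)·g_1 from 3x³ + 3xy² + xyz + 2xy - y + 3z + 3 → x²y + 3x² + 3xy² + xyz + 2xy - y + 3z + 3
  leading term x²y: subtract (xy)·g_1 from x²y + 3x² + 3xy² + xyz + 2xy - y + 3z + 3 → 3x² + xy² + xyz + 3xy - y + 3z + 3
  leading term x²: subtract (3x)·g_1 from 3x² + xy² + xyz + 3xy - y + 3z + 3 → xy² + xyz - 3xy + 3x - y + 3z + 3
  leading term xy²: subtract (y²)·g_1 from xy² + xyz - 3xy + 3x - y + 3z + 3 → xyz - 3xy + 3x - 2y³ + y² - y + 3z + 3
  leading term xyz: subtract (yz)·g_1 from xyz - 3xy + 3x - 2y³ + y² - y + 3z + 3 → -3xy + 3x - 2y³ - 2y²z + y² + yz - y + 3z + 3
  leading term xy: subtract (-3y)·g_1 from -3xy + 3x - 2y³ - 2y²z + y² + yz - y + 3z + 3 → 3x - 2y³ - 2y²z + yz + 3y + 3z + 3
  leading term x: subtract (3)·g_1 from 3x - 2y³ - 2y²z + yz + 3y + 3z + 3 → -2y³ - 2y²z + yz - 3y + 3z - 1
  leading term y³: subtract (-2y)·g_2 from -2y³ - 2y²z + yz - 3y + 3z - 1 → -2y²z - y² + 2y + 3z - 1
  leading term y²z: subtract (-2z)·g_2 from -2y²z - y² + 2y + 3z - 1 → -y² - yz + 2y - z² + z - 1
  leading term y²: subtract (-1)·g_2 from -y² - yz + 2y - z² + z - 1 → -yz - 2y - z² - 3z - 2
  leading term yz: subtract (-1)·g_3 from -yz - 2y - z² - 3z - 2 → -z² - z + 2
  leading term z²: subtract (-1)·g_4 from -z² - z + 2 → 0
  normal form = 0.
Since the normal form is 0, p ∈ I.

The remainder on division by a Gröbner basis is unique — it is the normal form.

3x³ + 3xy² + xyz + 2xy - y + 3z + 3 lies in I (it reduces to 0).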